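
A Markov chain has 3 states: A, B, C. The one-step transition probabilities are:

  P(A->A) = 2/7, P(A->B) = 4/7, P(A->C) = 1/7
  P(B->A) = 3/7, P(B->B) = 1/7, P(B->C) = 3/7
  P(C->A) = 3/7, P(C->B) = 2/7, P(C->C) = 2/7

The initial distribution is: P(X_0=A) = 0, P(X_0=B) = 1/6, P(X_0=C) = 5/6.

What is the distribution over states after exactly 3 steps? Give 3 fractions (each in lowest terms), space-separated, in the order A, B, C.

Answer: 129/343 695/2058 589/2058

Derivation:
Propagating the distribution step by step (d_{t+1} = d_t * P):
d_0 = (A=0, B=1/6, C=5/6)
  d_1[A] = 0*2/7 + 1/6*3/7 + 5/6*3/7 = 3/7
  d_1[B] = 0*4/7 + 1/6*1/7 + 5/6*2/7 = 11/42
  d_1[C] = 0*1/7 + 1/6*3/7 + 5/6*2/7 = 13/42
d_1 = (A=3/7, B=11/42, C=13/42)
  d_2[A] = 3/7*2/7 + 11/42*3/7 + 13/42*3/7 = 18/49
  d_2[B] = 3/7*4/7 + 11/42*1/7 + 13/42*2/7 = 109/294
  d_2[C] = 3/7*1/7 + 11/42*3/7 + 13/42*2/7 = 11/42
d_2 = (A=18/49, B=109/294, C=11/42)
  d_3[A] = 18/49*2/7 + 109/294*3/7 + 11/42*3/7 = 129/343
  d_3[B] = 18/49*4/7 + 109/294*1/7 + 11/42*2/7 = 695/2058
  d_3[C] = 18/49*1/7 + 109/294*3/7 + 11/42*2/7 = 589/2058
d_3 = (A=129/343, B=695/2058, C=589/2058)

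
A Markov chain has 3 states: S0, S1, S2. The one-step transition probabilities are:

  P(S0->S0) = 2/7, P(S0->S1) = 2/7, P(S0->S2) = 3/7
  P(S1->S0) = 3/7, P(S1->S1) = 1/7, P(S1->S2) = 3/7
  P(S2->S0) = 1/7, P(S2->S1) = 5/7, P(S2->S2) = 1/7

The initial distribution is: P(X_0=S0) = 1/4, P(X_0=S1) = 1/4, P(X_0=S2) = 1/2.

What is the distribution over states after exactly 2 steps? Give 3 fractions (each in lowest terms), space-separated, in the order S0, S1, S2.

Answer: 61/196 67/196 17/49

Derivation:
Propagating the distribution step by step (d_{t+1} = d_t * P):
d_0 = (S0=1/4, S1=1/4, S2=1/2)
  d_1[S0] = 1/4*2/7 + 1/4*3/7 + 1/2*1/7 = 1/4
  d_1[S1] = 1/4*2/7 + 1/4*1/7 + 1/2*5/7 = 13/28
  d_1[S2] = 1/4*3/7 + 1/4*3/7 + 1/2*1/7 = 2/7
d_1 = (S0=1/4, S1=13/28, S2=2/7)
  d_2[S0] = 1/4*2/7 + 13/28*3/7 + 2/7*1/7 = 61/196
  d_2[S1] = 1/4*2/7 + 13/28*1/7 + 2/7*5/7 = 67/196
  d_2[S2] = 1/4*3/7 + 13/28*3/7 + 2/7*1/7 = 17/49
d_2 = (S0=61/196, S1=67/196, S2=17/49)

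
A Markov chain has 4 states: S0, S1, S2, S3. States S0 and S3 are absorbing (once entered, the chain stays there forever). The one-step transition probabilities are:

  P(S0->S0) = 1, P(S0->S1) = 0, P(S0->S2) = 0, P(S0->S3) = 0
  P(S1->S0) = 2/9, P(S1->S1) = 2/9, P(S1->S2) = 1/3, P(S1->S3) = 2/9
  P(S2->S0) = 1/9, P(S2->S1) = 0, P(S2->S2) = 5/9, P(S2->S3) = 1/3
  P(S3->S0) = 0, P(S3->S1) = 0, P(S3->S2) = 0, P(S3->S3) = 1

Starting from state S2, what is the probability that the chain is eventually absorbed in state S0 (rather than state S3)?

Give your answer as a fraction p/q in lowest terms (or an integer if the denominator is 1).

Let a_i = P(absorbed in S0 | start in state i).
Boundary conditions: a_S0 = 1, a_S3 = 0.
For each transient state i, a_i = sum_j P(i->j) * a_j:
  a_S1 = 2/9*a_S0 + 2/9*a_S1 + 1/3*a_S2 + 2/9*a_S3
  a_S2 = 1/9*a_S0 + 0*a_S1 + 5/9*a_S2 + 1/3*a_S3

Substituting a_S0 = 1 and a_S3 = 0, rearrange to (I - Q) a = r where r[i] = P(i -> S0):
  [7/9, -1/3] . (a_S1, a_S2) = 2/9
  [0, 4/9] . (a_S1, a_S2) = 1/9

Solving yields:
  a_S1 = 11/28
  a_S2 = 1/4

Starting state is S2, so the absorption probability is a_S2 = 1/4.

Answer: 1/4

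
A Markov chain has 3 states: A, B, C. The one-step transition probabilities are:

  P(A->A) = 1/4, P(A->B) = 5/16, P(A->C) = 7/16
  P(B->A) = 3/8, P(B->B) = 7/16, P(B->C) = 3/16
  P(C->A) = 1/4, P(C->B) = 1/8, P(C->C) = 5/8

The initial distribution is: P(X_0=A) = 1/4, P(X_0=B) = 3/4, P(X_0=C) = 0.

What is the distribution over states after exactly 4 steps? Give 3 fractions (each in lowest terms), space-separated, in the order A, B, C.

Propagating the distribution step by step (d_{t+1} = d_t * P):
d_0 = (A=1/4, B=3/4, C=0)
  d_1[A] = 1/4*1/4 + 3/4*3/8 + 0*1/4 = 11/32
  d_1[B] = 1/4*5/16 + 3/4*7/16 + 0*1/8 = 13/32
  d_1[C] = 1/4*7/16 + 3/4*3/16 + 0*5/8 = 1/4
d_1 = (A=11/32, B=13/32, C=1/4)
  d_2[A] = 11/32*1/4 + 13/32*3/8 + 1/4*1/4 = 77/256
  d_2[B] = 11/32*5/16 + 13/32*7/16 + 1/4*1/8 = 81/256
  d_2[C] = 11/32*7/16 + 13/32*3/16 + 1/4*5/8 = 49/128
d_2 = (A=77/256, B=81/256, C=49/128)
  d_3[A] = 77/256*1/4 + 81/256*3/8 + 49/128*1/4 = 593/2048
  d_3[B] = 77/256*5/16 + 81/256*7/16 + 49/128*1/8 = 287/1024
  d_3[C] = 77/256*7/16 + 81/256*3/16 + 49/128*5/8 = 881/2048
d_3 = (A=593/2048, B=287/1024, C=881/2048)
  d_4[A] = 593/2048*1/4 + 287/1024*3/8 + 881/2048*1/4 = 2335/8192
  d_4[B] = 593/2048*5/16 + 287/1024*7/16 + 881/2048*1/8 = 8745/32768
  d_4[C] = 593/2048*7/16 + 287/1024*3/16 + 881/2048*5/8 = 14683/32768
d_4 = (A=2335/8192, B=8745/32768, C=14683/32768)

Answer: 2335/8192 8745/32768 14683/32768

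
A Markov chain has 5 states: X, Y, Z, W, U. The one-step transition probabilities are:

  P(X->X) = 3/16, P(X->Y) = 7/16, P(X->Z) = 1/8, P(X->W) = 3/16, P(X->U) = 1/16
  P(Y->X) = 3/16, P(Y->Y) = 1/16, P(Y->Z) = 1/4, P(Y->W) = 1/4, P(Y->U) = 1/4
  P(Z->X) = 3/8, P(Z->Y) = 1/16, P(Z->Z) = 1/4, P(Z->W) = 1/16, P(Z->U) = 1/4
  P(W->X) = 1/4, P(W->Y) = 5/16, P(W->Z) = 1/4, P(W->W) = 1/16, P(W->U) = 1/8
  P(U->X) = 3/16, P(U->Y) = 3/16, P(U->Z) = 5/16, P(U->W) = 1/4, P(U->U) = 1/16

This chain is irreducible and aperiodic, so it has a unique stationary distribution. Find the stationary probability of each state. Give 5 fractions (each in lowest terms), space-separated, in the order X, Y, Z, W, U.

Answer: 11411/47416 1260/5927 21777/94832 15325/94832 3687/23708

Derivation:
The stationary distribution satisfies pi = pi * P, i.e.:
  pi_X = 3/16*pi_X + 3/16*pi_Y + 3/8*pi_Z + 1/4*pi_W + 3/16*pi_U
  pi_Y = 7/16*pi_X + 1/16*pi_Y + 1/16*pi_Z + 5/16*pi_W + 3/16*pi_U
  pi_Z = 1/8*pi_X + 1/4*pi_Y + 1/4*pi_Z + 1/4*pi_W + 5/16*pi_U
  pi_W = 3/16*pi_X + 1/4*pi_Y + 1/16*pi_Z + 1/16*pi_W + 1/4*pi_U
  pi_U = 1/16*pi_X + 1/4*pi_Y + 1/4*pi_Z + 1/8*pi_W + 1/16*pi_U
with normalization: pi_X + pi_Y + pi_Z + pi_W + pi_U = 1.

Using the first 4 balance equations plus normalization, the linear system A*pi = b is:
  [-13/16, 3/16, 3/8, 1/4, 3/16] . pi = 0
  [7/16, -15/16, 1/16, 5/16, 3/16] . pi = 0
  [1/8, 1/4, -3/4, 1/4, 5/16] . pi = 0
  [3/16, 1/4, 1/16, -15/16, 1/4] . pi = 0
  [1, 1, 1, 1, 1] . pi = 1

Solving yields:
  pi_X = 11411/47416
  pi_Y = 1260/5927
  pi_Z = 21777/94832
  pi_W = 15325/94832
  pi_U = 3687/23708

Verification (pi * P):
  11411/47416*3/16 + 1260/5927*3/16 + 21777/94832*3/8 + 15325/94832*1/4 + 3687/23708*3/16 = 11411/47416 = pi_X  (ok)
  11411/47416*7/16 + 1260/5927*1/16 + 21777/94832*1/16 + 15325/94832*5/16 + 3687/23708*3/16 = 1260/5927 = pi_Y  (ok)
  11411/47416*1/8 + 1260/5927*1/4 + 21777/94832*1/4 + 15325/94832*1/4 + 3687/23708*5/16 = 21777/94832 = pi_Z  (ok)
  11411/47416*3/16 + 1260/5927*1/4 + 21777/94832*1/16 + 15325/94832*1/16 + 3687/23708*1/4 = 15325/94832 = pi_W  (ok)
  11411/47416*1/16 + 1260/5927*1/4 + 21777/94832*1/4 + 15325/94832*1/8 + 3687/23708*1/16 = 3687/23708 = pi_U  (ok)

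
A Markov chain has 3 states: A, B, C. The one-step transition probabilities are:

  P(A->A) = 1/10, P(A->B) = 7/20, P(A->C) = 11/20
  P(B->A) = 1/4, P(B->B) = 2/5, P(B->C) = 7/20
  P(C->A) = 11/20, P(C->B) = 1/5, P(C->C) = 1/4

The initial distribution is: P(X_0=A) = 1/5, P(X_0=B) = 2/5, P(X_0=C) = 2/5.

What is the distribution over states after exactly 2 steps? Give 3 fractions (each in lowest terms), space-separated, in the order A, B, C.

Answer: 38/125 313/1000 383/1000

Derivation:
Propagating the distribution step by step (d_{t+1} = d_t * P):
d_0 = (A=1/5, B=2/5, C=2/5)
  d_1[A] = 1/5*1/10 + 2/5*1/4 + 2/5*11/20 = 17/50
  d_1[B] = 1/5*7/20 + 2/5*2/5 + 2/5*1/5 = 31/100
  d_1[C] = 1/5*11/20 + 2/5*7/20 + 2/5*1/4 = 7/20
d_1 = (A=17/50, B=31/100, C=7/20)
  d_2[A] = 17/50*1/10 + 31/100*1/4 + 7/20*11/20 = 38/125
  d_2[B] = 17/50*7/20 + 31/100*2/5 + 7/20*1/5 = 313/1000
  d_2[C] = 17/50*11/20 + 31/100*7/20 + 7/20*1/4 = 383/1000
d_2 = (A=38/125, B=313/1000, C=383/1000)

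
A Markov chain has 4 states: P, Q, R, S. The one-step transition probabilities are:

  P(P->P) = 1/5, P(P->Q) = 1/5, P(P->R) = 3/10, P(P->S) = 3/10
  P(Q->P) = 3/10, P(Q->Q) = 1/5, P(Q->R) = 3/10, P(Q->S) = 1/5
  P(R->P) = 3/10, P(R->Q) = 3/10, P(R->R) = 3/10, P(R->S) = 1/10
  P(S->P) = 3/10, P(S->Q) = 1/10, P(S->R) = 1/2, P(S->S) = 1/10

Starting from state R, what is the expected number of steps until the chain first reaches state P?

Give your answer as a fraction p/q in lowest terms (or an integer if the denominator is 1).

Answer: 10/3

Derivation:
Let h_i = expected steps to first reach P from state i.
Boundary: h_P = 0.
First-step equations for the other states:
  h_Q = 1 + 3/10*h_P + 1/5*h_Q + 3/10*h_R + 1/5*h_S
  h_R = 1 + 3/10*h_P + 3/10*h_Q + 3/10*h_R + 1/10*h_S
  h_S = 1 + 3/10*h_P + 1/10*h_Q + 1/2*h_R + 1/10*h_S

Substituting h_P = 0 and rearranging gives the linear system (I - Q) h = 1:
  [4/5, -3/10, -1/5] . (h_Q, h_R, h_S) = 1
  [-3/10, 7/10, -1/10] . (h_Q, h_R, h_S) = 1
  [-1/10, -1/2, 9/10] . (h_Q, h_R, h_S) = 1

Solving yields:
  h_Q = 10/3
  h_R = 10/3
  h_S = 10/3

Starting state is R, so the expected hitting time is h_R = 10/3.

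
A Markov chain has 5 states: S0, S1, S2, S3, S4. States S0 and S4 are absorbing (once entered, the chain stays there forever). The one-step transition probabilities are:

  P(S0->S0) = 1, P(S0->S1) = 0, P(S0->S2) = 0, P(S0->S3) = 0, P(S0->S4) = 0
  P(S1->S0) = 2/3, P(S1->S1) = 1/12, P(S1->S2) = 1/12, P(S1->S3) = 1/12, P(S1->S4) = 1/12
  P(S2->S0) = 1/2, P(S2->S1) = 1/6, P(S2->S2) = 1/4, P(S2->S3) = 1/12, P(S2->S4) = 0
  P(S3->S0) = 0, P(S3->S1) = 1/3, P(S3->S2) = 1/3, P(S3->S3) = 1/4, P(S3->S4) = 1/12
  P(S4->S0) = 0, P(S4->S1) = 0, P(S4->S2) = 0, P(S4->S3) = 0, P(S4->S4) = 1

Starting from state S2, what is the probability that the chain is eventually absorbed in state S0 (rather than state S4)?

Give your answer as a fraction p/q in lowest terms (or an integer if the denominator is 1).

Let a_i = P(absorbed in S0 | start in state i).
Boundary conditions: a_S0 = 1, a_S4 = 0.
For each transient state i, a_i = sum_j P(i->j) * a_j:
  a_S1 = 2/3*a_S0 + 1/12*a_S1 + 1/12*a_S2 + 1/12*a_S3 + 1/12*a_S4
  a_S2 = 1/2*a_S0 + 1/6*a_S1 + 1/4*a_S2 + 1/12*a_S3 + 0*a_S4
  a_S3 = 0*a_S0 + 1/3*a_S1 + 1/3*a_S2 + 1/4*a_S3 + 1/12*a_S4

Substituting a_S0 = 1 and a_S4 = 0, rearrange to (I - Q) a = r where r[i] = P(i -> S0):
  [11/12, -1/12, -1/12] . (a_S1, a_S2, a_S3) = 2/3
  [-1/6, 3/4, -1/12] . (a_S1, a_S2, a_S3) = 1/2
  [-1/3, -1/3, 3/4] . (a_S1, a_S2, a_S3) = 0

Solving yields:
  a_S1 = 694/781
  a_S2 = 746/781
  a_S3 = 640/781

Starting state is S2, so the absorption probability is a_S2 = 746/781.

Answer: 746/781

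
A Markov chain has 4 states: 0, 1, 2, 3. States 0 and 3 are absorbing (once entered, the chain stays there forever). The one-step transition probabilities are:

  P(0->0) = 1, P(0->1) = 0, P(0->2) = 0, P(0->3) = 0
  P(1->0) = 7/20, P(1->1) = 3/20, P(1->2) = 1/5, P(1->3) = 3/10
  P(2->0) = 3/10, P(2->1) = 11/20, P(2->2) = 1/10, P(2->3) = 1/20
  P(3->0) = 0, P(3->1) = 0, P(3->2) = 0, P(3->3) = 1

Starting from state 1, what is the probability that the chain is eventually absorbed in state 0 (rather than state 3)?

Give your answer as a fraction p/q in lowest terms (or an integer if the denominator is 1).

Answer: 75/131

Derivation:
Let a_i = P(absorbed in 0 | start in state i).
Boundary conditions: a_0 = 1, a_3 = 0.
For each transient state i, a_i = sum_j P(i->j) * a_j:
  a_1 = 7/20*a_0 + 3/20*a_1 + 1/5*a_2 + 3/10*a_3
  a_2 = 3/10*a_0 + 11/20*a_1 + 1/10*a_2 + 1/20*a_3

Substituting a_0 = 1 and a_3 = 0, rearrange to (I - Q) a = r where r[i] = P(i -> 0):
  [17/20, -1/5] . (a_1, a_2) = 7/20
  [-11/20, 9/10] . (a_1, a_2) = 3/10

Solving yields:
  a_1 = 75/131
  a_2 = 179/262

Starting state is 1, so the absorption probability is a_1 = 75/131.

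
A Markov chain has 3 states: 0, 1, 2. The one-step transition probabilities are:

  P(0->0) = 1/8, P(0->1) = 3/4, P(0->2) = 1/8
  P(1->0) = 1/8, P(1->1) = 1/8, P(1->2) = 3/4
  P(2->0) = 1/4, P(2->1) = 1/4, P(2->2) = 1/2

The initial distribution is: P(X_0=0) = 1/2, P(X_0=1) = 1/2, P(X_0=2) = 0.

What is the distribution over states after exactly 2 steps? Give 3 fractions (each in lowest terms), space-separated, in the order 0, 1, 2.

Propagating the distribution step by step (d_{t+1} = d_t * P):
d_0 = (0=1/2, 1=1/2, 2=0)
  d_1[0] = 1/2*1/8 + 1/2*1/8 + 0*1/4 = 1/8
  d_1[1] = 1/2*3/4 + 1/2*1/8 + 0*1/4 = 7/16
  d_1[2] = 1/2*1/8 + 1/2*3/4 + 0*1/2 = 7/16
d_1 = (0=1/8, 1=7/16, 2=7/16)
  d_2[0] = 1/8*1/8 + 7/16*1/8 + 7/16*1/4 = 23/128
  d_2[1] = 1/8*3/4 + 7/16*1/8 + 7/16*1/4 = 33/128
  d_2[2] = 1/8*1/8 + 7/16*3/4 + 7/16*1/2 = 9/16
d_2 = (0=23/128, 1=33/128, 2=9/16)

Answer: 23/128 33/128 9/16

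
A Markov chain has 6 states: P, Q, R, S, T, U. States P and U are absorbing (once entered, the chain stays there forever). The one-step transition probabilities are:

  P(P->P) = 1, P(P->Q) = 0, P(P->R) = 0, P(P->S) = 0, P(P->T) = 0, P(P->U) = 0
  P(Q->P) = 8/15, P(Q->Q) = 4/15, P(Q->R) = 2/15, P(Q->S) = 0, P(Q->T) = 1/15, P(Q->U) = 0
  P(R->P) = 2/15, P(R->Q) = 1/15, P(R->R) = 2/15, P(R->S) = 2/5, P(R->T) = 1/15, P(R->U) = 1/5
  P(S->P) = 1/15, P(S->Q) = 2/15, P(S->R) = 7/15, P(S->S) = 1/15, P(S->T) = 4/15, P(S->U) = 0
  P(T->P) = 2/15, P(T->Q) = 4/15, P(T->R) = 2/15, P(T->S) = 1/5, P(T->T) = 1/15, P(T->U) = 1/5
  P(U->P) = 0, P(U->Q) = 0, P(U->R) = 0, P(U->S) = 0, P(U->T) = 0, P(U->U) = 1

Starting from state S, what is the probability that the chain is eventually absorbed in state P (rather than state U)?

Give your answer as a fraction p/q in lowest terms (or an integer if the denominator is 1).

Answer: 629/947

Derivation:
Let a_i = P(absorbed in P | start in state i).
Boundary conditions: a_P = 1, a_U = 0.
For each transient state i, a_i = sum_j P(i->j) * a_j:
  a_Q = 8/15*a_P + 4/15*a_Q + 2/15*a_R + 0*a_S + 1/15*a_T + 0*a_U
  a_R = 2/15*a_P + 1/15*a_Q + 2/15*a_R + 2/5*a_S + 1/15*a_T + 1/5*a_U
  a_S = 1/15*a_P + 2/15*a_Q + 7/15*a_R + 1/15*a_S + 4/15*a_T + 0*a_U
  a_T = 2/15*a_P + 4/15*a_Q + 2/15*a_R + 1/5*a_S + 1/15*a_T + 1/5*a_U

Substituting a_P = 1 and a_U = 0, rearrange to (I - Q) a = r where r[i] = P(i -> P):
  [11/15, -2/15, 0, -1/15] . (a_Q, a_R, a_S, a_T) = 8/15
  [-1/15, 13/15, -2/5, -1/15] . (a_Q, a_R, a_S, a_T) = 2/15
  [-2/15, -7/15, 14/15, -4/15] . (a_Q, a_R, a_S, a_T) = 1/15
  [-4/15, -2/15, -1/5, 14/15] . (a_Q, a_R, a_S, a_T) = 2/15

Solving yields:
  a_Q = 1683/1894
  a_R = 546/947
  a_S = 629/947
  a_T = 1177/1894

Starting state is S, so the absorption probability is a_S = 629/947.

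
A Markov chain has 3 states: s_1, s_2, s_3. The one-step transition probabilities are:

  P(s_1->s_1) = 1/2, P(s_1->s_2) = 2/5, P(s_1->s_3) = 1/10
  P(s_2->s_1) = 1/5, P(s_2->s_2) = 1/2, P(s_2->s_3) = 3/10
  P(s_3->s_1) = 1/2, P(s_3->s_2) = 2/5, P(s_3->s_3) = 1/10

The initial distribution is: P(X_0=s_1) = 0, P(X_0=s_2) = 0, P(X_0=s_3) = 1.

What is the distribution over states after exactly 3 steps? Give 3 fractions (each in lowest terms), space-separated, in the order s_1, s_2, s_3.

Answer: 46/125 111/250 47/250

Derivation:
Propagating the distribution step by step (d_{t+1} = d_t * P):
d_0 = (s_1=0, s_2=0, s_3=1)
  d_1[s_1] = 0*1/2 + 0*1/5 + 1*1/2 = 1/2
  d_1[s_2] = 0*2/5 + 0*1/2 + 1*2/5 = 2/5
  d_1[s_3] = 0*1/10 + 0*3/10 + 1*1/10 = 1/10
d_1 = (s_1=1/2, s_2=2/5, s_3=1/10)
  d_2[s_1] = 1/2*1/2 + 2/5*1/5 + 1/10*1/2 = 19/50
  d_2[s_2] = 1/2*2/5 + 2/5*1/2 + 1/10*2/5 = 11/25
  d_2[s_3] = 1/2*1/10 + 2/5*3/10 + 1/10*1/10 = 9/50
d_2 = (s_1=19/50, s_2=11/25, s_3=9/50)
  d_3[s_1] = 19/50*1/2 + 11/25*1/5 + 9/50*1/2 = 46/125
  d_3[s_2] = 19/50*2/5 + 11/25*1/2 + 9/50*2/5 = 111/250
  d_3[s_3] = 19/50*1/10 + 11/25*3/10 + 9/50*1/10 = 47/250
d_3 = (s_1=46/125, s_2=111/250, s_3=47/250)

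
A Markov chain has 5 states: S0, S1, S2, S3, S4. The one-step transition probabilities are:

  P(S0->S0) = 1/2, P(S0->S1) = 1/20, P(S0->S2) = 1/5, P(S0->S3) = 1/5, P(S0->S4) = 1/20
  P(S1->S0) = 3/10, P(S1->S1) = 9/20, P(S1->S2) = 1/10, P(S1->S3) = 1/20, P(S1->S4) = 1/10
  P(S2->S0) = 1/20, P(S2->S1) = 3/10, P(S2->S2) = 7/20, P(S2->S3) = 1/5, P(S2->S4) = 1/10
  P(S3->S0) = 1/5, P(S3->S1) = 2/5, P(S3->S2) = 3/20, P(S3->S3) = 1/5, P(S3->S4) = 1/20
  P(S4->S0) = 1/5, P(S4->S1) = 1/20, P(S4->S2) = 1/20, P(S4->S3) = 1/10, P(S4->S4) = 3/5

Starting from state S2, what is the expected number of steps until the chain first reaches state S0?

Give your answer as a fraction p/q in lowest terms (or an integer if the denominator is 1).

Let h_i = expected steps to first reach S0 from state i.
Boundary: h_S0 = 0.
First-step equations for the other states:
  h_S1 = 1 + 3/10*h_S0 + 9/20*h_S1 + 1/10*h_S2 + 1/20*h_S3 + 1/10*h_S4
  h_S2 = 1 + 1/20*h_S0 + 3/10*h_S1 + 7/20*h_S2 + 1/5*h_S3 + 1/10*h_S4
  h_S3 = 1 + 1/5*h_S0 + 2/5*h_S1 + 3/20*h_S2 + 1/5*h_S3 + 1/20*h_S4
  h_S4 = 1 + 1/5*h_S0 + 1/20*h_S1 + 1/20*h_S2 + 1/10*h_S3 + 3/5*h_S4

Substituting h_S0 = 0 and rearranging gives the linear system (I - Q) h = 1:
  [11/20, -1/10, -1/20, -1/10] . (h_S1, h_S2, h_S3, h_S4) = 1
  [-3/10, 13/20, -1/5, -1/10] . (h_S1, h_S2, h_S3, h_S4) = 1
  [-2/5, -3/20, 4/5, -1/20] . (h_S1, h_S2, h_S3, h_S4) = 1
  [-1/20, -1/20, -1/10, 2/5] . (h_S1, h_S2, h_S3, h_S4) = 1

Solving yields:
  h_S1 = 16880/4051
  h_S2 = 22940/4051
  h_S3 = 57140/12153
  h_S4 = 59600/12153

Starting state is S2, so the expected hitting time is h_S2 = 22940/4051.

Answer: 22940/4051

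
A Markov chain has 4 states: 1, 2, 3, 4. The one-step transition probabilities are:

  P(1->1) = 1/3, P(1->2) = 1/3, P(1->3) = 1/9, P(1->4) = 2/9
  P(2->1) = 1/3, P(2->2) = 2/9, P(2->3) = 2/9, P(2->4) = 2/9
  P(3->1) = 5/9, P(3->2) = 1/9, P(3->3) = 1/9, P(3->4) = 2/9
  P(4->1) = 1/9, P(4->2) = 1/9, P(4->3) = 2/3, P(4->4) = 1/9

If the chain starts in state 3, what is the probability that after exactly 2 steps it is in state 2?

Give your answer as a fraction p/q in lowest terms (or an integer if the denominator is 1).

Answer: 20/81

Derivation:
Computing P^2 by repeated multiplication:
P^1 =
  1: [1/3, 1/3, 1/9, 2/9]
  2: [1/3, 2/9, 2/9, 2/9]
  3: [5/9, 1/9, 1/9, 2/9]
  4: [1/9, 1/9, 2/3, 1/9]
P^2 =
  1: [25/81, 2/9, 22/81, 16/81]
  2: [1/3, 17/81, 7/27, 16/81]
  3: [25/81, 20/81, 20/81, 16/81]
  4: [37/81, 4/27, 5/27, 17/81]

(P^2)[3 -> 2] = 20/81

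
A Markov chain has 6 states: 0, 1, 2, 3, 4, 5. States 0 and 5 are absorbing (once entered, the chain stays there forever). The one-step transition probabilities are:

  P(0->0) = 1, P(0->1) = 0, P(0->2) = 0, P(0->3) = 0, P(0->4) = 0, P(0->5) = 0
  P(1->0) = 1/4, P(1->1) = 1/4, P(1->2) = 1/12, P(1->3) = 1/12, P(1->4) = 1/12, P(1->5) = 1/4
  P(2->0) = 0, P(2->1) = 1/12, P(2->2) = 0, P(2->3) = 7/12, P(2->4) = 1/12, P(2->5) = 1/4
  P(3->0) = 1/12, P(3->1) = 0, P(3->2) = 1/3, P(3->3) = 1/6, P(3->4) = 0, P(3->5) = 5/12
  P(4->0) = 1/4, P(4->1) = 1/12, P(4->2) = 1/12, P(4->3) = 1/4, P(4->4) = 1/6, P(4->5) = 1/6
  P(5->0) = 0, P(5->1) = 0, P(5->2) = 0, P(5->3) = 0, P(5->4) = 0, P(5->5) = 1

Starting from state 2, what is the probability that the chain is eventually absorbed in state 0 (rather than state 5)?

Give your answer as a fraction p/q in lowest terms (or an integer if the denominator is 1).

Let a_i = P(absorbed in 0 | start in state i).
Boundary conditions: a_0 = 1, a_5 = 0.
For each transient state i, a_i = sum_j P(i->j) * a_j:
  a_1 = 1/4*a_0 + 1/4*a_1 + 1/12*a_2 + 1/12*a_3 + 1/12*a_4 + 1/4*a_5
  a_2 = 0*a_0 + 1/12*a_1 + 0*a_2 + 7/12*a_3 + 1/12*a_4 + 1/4*a_5
  a_3 = 1/12*a_0 + 0*a_1 + 1/3*a_2 + 1/6*a_3 + 0*a_4 + 5/12*a_5
  a_4 = 1/4*a_0 + 1/12*a_1 + 1/12*a_2 + 1/4*a_3 + 1/6*a_4 + 1/6*a_5

Substituting a_0 = 1 and a_5 = 0, rearrange to (I - Q) a = r where r[i] = P(i -> 0):
  [3/4, -1/12, -1/12, -1/12] . (a_1, a_2, a_3, a_4) = 1/4
  [-1/12, 1, -7/12, -1/12] . (a_1, a_2, a_3, a_4) = 0
  [0, -1/3, 5/6, 0] . (a_1, a_2, a_3, a_4) = 1/12
  [-1/12, -1/12, -1/4, 5/6] . (a_1, a_2, a_3, a_4) = 1/4

Solving yields:
  a_1 = 3247/7814
  a_2 = 647/3907
  a_3 = 1299/7814
  a_4 = 1594/3907

Starting state is 2, so the absorption probability is a_2 = 647/3907.

Answer: 647/3907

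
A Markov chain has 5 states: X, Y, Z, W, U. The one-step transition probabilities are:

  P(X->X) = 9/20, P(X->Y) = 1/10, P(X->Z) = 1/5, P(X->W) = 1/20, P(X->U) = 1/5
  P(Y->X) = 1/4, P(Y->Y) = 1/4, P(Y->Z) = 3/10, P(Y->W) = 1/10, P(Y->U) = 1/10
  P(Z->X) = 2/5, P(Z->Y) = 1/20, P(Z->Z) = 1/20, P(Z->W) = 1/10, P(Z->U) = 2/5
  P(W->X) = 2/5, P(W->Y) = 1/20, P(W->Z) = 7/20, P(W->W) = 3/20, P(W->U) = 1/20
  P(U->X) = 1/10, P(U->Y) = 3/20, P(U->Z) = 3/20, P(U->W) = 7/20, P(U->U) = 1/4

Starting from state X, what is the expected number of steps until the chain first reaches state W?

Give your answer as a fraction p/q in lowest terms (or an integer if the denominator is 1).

Answer: 50500/6823

Derivation:
Let h_i = expected steps to first reach W from state i.
Boundary: h_W = 0.
First-step equations for the other states:
  h_X = 1 + 9/20*h_X + 1/10*h_Y + 1/5*h_Z + 1/20*h_W + 1/5*h_U
  h_Y = 1 + 1/4*h_X + 1/4*h_Y + 3/10*h_Z + 1/10*h_W + 1/10*h_U
  h_Z = 1 + 2/5*h_X + 1/20*h_Y + 1/20*h_Z + 1/10*h_W + 2/5*h_U
  h_U = 1 + 1/10*h_X + 3/20*h_Y + 3/20*h_Z + 7/20*h_W + 1/4*h_U

Substituting h_W = 0 and rearranging gives the linear system (I - Q) h = 1:
  [11/20, -1/10, -1/5, -1/5] . (h_X, h_Y, h_Z, h_U) = 1
  [-1/4, 3/4, -3/10, -1/10] . (h_X, h_Y, h_Z, h_U) = 1
  [-2/5, -1/20, 19/20, -2/5] . (h_X, h_Y, h_Z, h_U) = 1
  [-1/10, -3/20, -3/20, 3/4] . (h_X, h_Y, h_Z, h_U) = 1

Solving yields:
  h_X = 50500/6823
  h_Y = 146440/20469
  h_Z = 136900/20469
  h_U = 34720/6823

Starting state is X, so the expected hitting time is h_X = 50500/6823.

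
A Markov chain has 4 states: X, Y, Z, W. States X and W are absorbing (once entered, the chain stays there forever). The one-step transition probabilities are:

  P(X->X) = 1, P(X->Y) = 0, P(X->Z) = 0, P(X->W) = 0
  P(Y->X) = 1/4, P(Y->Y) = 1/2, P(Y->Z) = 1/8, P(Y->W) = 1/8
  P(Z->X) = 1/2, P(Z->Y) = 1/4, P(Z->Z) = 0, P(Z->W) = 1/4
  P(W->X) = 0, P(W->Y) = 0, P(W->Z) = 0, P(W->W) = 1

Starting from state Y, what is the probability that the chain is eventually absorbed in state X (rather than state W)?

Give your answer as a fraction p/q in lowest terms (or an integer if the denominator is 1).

Answer: 2/3

Derivation:
Let a_i = P(absorbed in X | start in state i).
Boundary conditions: a_X = 1, a_W = 0.
For each transient state i, a_i = sum_j P(i->j) * a_j:
  a_Y = 1/4*a_X + 1/2*a_Y + 1/8*a_Z + 1/8*a_W
  a_Z = 1/2*a_X + 1/4*a_Y + 0*a_Z + 1/4*a_W

Substituting a_X = 1 and a_W = 0, rearrange to (I - Q) a = r where r[i] = P(i -> X):
  [1/2, -1/8] . (a_Y, a_Z) = 1/4
  [-1/4, 1] . (a_Y, a_Z) = 1/2

Solving yields:
  a_Y = 2/3
  a_Z = 2/3

Starting state is Y, so the absorption probability is a_Y = 2/3.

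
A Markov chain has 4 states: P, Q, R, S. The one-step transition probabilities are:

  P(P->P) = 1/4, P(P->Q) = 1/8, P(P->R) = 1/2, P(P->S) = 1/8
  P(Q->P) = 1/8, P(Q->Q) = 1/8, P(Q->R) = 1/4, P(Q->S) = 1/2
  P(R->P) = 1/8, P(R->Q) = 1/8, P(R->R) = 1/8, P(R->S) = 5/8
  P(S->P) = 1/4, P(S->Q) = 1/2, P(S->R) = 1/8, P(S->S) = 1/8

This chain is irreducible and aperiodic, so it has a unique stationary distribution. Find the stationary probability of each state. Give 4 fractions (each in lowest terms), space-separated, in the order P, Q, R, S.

The stationary distribution satisfies pi = pi * P, i.e.:
  pi_P = 1/4*pi_P + 1/8*pi_Q + 1/8*pi_R + 1/4*pi_S
  pi_Q = 1/8*pi_P + 1/8*pi_Q + 1/8*pi_R + 1/2*pi_S
  pi_R = 1/2*pi_P + 1/4*pi_Q + 1/8*pi_R + 1/8*pi_S
  pi_S = 1/8*pi_P + 1/2*pi_Q + 5/8*pi_R + 1/8*pi_S
with normalization: pi_P + pi_Q + pi_R + pi_S = 1.

Using the first 3 balance equations plus normalization, the linear system A*pi = b is:
  [-3/4, 1/8, 1/8, 1/4] . pi = 0
  [1/8, -7/8, 1/8, 1/2] . pi = 0
  [1/2, 1/4, -7/8, 1/8] . pi = 0
  [1, 1, 1, 1] . pi = 1

Solving yields:
  pi_P = 138/725
  pi_Q = 181/725
  pi_R = 33/145
  pi_S = 241/725

Verification (pi * P):
  138/725*1/4 + 181/725*1/8 + 33/145*1/8 + 241/725*1/4 = 138/725 = pi_P  (ok)
  138/725*1/8 + 181/725*1/8 + 33/145*1/8 + 241/725*1/2 = 181/725 = pi_Q  (ok)
  138/725*1/2 + 181/725*1/4 + 33/145*1/8 + 241/725*1/8 = 33/145 = pi_R  (ok)
  138/725*1/8 + 181/725*1/2 + 33/145*5/8 + 241/725*1/8 = 241/725 = pi_S  (ok)

Answer: 138/725 181/725 33/145 241/725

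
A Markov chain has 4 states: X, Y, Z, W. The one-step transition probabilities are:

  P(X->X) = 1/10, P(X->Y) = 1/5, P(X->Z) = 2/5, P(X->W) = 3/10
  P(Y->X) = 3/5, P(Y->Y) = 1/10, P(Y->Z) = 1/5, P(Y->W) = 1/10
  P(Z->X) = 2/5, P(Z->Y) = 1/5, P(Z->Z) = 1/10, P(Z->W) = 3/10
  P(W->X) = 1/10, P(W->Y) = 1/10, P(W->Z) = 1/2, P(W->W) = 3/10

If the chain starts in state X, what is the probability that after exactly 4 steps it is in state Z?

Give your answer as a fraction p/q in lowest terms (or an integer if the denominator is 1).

Answer: 3007/10000

Derivation:
Computing P^4 by repeated multiplication:
P^1 =
  X: [1/10, 1/5, 2/5, 3/10]
  Y: [3/5, 1/10, 1/5, 1/10]
  Z: [2/5, 1/5, 1/10, 3/10]
  W: [1/10, 1/10, 1/2, 3/10]
P^2 =
  X: [8/25, 3/20, 27/100, 13/50]
  Y: [21/100, 9/50, 33/100, 7/25]
  Z: [23/100, 3/20, 9/25, 13/50]
  W: [3/10, 4/25, 13/50, 7/25]
P^3 =
  X: [32/125, 159/1000, 63/200, 27/100]
  Y: [289/1000, 77/500, 293/1000, 33/125]
  Z: [283/1000, 159/1000, 36/125, 27/100]
  W: [129/500, 39/250, 159/500, 67/250]
P^4 =
  X: [137/500, 1571/10000, 3007/10000, 1341/5000]
  Y: [2649/10000, 791/5000, 3077/10000, 673/2500]
  Z: [2659/10000, 1571/10000, 193/625, 1341/5000]
  W: [1367/5000, 197/1250, 1501/5000, 168/625]

(P^4)[X -> Z] = 3007/10000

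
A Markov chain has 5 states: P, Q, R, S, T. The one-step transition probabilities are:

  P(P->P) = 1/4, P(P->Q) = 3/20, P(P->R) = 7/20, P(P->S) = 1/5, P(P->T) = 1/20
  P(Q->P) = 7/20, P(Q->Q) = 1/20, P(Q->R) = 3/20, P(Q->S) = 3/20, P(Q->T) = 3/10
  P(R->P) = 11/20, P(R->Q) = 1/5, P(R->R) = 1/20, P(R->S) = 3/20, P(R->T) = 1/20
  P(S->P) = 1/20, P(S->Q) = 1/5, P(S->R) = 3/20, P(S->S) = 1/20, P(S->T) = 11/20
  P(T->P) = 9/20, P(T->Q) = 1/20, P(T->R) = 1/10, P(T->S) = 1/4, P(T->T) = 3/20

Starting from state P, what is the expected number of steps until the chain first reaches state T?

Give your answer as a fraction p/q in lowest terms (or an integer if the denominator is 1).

Answer: 65890/11017

Derivation:
Let h_i = expected steps to first reach T from state i.
Boundary: h_T = 0.
First-step equations for the other states:
  h_P = 1 + 1/4*h_P + 3/20*h_Q + 7/20*h_R + 1/5*h_S + 1/20*h_T
  h_Q = 1 + 7/20*h_P + 1/20*h_Q + 3/20*h_R + 3/20*h_S + 3/10*h_T
  h_R = 1 + 11/20*h_P + 1/5*h_Q + 1/20*h_R + 3/20*h_S + 1/20*h_T
  h_S = 1 + 1/20*h_P + 1/5*h_Q + 3/20*h_R + 1/20*h_S + 11/20*h_T

Substituting h_T = 0 and rearranging gives the linear system (I - Q) h = 1:
  [3/4, -3/20, -7/20, -1/5] . (h_P, h_Q, h_R, h_S) = 1
  [-7/20, 19/20, -3/20, -3/20] . (h_P, h_Q, h_R, h_S) = 1
  [-11/20, -1/5, 19/20, -3/20] . (h_P, h_Q, h_R, h_S) = 1
  [-1/20, -1/5, -3/20, 19/20] . (h_P, h_Q, h_R, h_S) = 1

Solving yields:
  h_P = 65890/11017
  h_Q = 52140/11017
  h_R = 66490/11017
  h_S = 36540/11017

Starting state is P, so the expected hitting time is h_P = 65890/11017.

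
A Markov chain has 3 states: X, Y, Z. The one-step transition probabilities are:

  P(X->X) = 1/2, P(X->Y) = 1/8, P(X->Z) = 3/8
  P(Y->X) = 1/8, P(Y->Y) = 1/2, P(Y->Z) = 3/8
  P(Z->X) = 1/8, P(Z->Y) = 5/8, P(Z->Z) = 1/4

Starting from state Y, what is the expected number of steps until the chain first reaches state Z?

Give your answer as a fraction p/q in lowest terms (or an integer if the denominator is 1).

Let h_i = expected steps to first reach Z from state i.
Boundary: h_Z = 0.
First-step equations for the other states:
  h_X = 1 + 1/2*h_X + 1/8*h_Y + 3/8*h_Z
  h_Y = 1 + 1/8*h_X + 1/2*h_Y + 3/8*h_Z

Substituting h_Z = 0 and rearranging gives the linear system (I - Q) h = 1:
  [1/2, -1/8] . (h_X, h_Y) = 1
  [-1/8, 1/2] . (h_X, h_Y) = 1

Solving yields:
  h_X = 8/3
  h_Y = 8/3

Starting state is Y, so the expected hitting time is h_Y = 8/3.

Answer: 8/3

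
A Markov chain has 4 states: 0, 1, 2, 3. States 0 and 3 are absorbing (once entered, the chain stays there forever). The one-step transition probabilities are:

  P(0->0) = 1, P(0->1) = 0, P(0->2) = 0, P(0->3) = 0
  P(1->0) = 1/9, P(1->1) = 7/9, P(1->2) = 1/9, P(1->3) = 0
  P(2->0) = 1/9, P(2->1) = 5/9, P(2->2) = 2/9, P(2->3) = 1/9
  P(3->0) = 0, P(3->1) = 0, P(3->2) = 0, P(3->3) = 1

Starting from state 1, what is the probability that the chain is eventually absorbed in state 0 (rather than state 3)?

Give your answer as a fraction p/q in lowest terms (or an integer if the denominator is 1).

Answer: 8/9

Derivation:
Let a_i = P(absorbed in 0 | start in state i).
Boundary conditions: a_0 = 1, a_3 = 0.
For each transient state i, a_i = sum_j P(i->j) * a_j:
  a_1 = 1/9*a_0 + 7/9*a_1 + 1/9*a_2 + 0*a_3
  a_2 = 1/9*a_0 + 5/9*a_1 + 2/9*a_2 + 1/9*a_3

Substituting a_0 = 1 and a_3 = 0, rearrange to (I - Q) a = r where r[i] = P(i -> 0):
  [2/9, -1/9] . (a_1, a_2) = 1/9
  [-5/9, 7/9] . (a_1, a_2) = 1/9

Solving yields:
  a_1 = 8/9
  a_2 = 7/9

Starting state is 1, so the absorption probability is a_1 = 8/9.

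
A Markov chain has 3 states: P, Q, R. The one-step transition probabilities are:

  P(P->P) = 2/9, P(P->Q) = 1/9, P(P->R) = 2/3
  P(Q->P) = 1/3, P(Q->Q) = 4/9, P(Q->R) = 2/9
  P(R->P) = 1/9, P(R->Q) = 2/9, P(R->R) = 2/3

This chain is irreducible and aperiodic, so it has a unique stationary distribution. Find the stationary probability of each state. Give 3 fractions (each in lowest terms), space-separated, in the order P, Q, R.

The stationary distribution satisfies pi = pi * P, i.e.:
  pi_P = 2/9*pi_P + 1/3*pi_Q + 1/9*pi_R
  pi_Q = 1/9*pi_P + 4/9*pi_Q + 2/9*pi_R
  pi_R = 2/3*pi_P + 2/9*pi_Q + 2/3*pi_R
with normalization: pi_P + pi_Q + pi_R = 1.

Using the first 2 balance equations plus normalization, the linear system A*pi = b is:
  [-7/9, 1/3, 1/9] . pi = 0
  [1/9, -5/9, 2/9] . pi = 0
  [1, 1, 1] . pi = 1

Solving yields:
  pi_P = 11/58
  pi_Q = 15/58
  pi_R = 16/29

Verification (pi * P):
  11/58*2/9 + 15/58*1/3 + 16/29*1/9 = 11/58 = pi_P  (ok)
  11/58*1/9 + 15/58*4/9 + 16/29*2/9 = 15/58 = pi_Q  (ok)
  11/58*2/3 + 15/58*2/9 + 16/29*2/3 = 16/29 = pi_R  (ok)

Answer: 11/58 15/58 16/29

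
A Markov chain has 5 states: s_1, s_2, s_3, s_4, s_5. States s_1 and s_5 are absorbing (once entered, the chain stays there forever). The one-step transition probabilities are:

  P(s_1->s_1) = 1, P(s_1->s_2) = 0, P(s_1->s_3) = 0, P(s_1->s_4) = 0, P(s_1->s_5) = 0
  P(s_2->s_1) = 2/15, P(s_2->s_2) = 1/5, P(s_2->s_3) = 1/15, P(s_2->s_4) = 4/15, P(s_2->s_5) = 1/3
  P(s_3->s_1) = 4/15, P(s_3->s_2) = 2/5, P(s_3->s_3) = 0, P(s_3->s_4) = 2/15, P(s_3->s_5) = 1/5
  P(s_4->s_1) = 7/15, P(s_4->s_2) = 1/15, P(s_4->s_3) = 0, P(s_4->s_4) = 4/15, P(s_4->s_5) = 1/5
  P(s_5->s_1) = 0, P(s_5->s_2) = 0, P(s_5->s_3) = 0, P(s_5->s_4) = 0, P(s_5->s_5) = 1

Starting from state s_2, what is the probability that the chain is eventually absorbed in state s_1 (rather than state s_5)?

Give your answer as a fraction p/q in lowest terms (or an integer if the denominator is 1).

Let a_i = P(absorbed in s_1 | start in state i).
Boundary conditions: a_s_1 = 1, a_s_5 = 0.
For each transient state i, a_i = sum_j P(i->j) * a_j:
  a_s_2 = 2/15*a_s_1 + 1/5*a_s_2 + 1/15*a_s_3 + 4/15*a_s_4 + 1/3*a_s_5
  a_s_3 = 4/15*a_s_1 + 2/5*a_s_2 + 0*a_s_3 + 2/15*a_s_4 + 1/5*a_s_5
  a_s_4 = 7/15*a_s_1 + 1/15*a_s_2 + 0*a_s_3 + 4/15*a_s_4 + 1/5*a_s_5

Substituting a_s_1 = 1 and a_s_5 = 0, rearrange to (I - Q) a = r where r[i] = P(i -> s_1):
  [4/5, -1/15, -4/15] . (a_s_2, a_s_3, a_s_4) = 2/15
  [-2/5, 1, -2/15] . (a_s_2, a_s_3, a_s_4) = 4/15
  [-1/15, 0, 11/15] . (a_s_2, a_s_3, a_s_4) = 7/15

Solving yields:
  a_s_2 = 202/463
  a_s_3 = 246/463
  a_s_4 = 313/463

Starting state is s_2, so the absorption probability is a_s_2 = 202/463.

Answer: 202/463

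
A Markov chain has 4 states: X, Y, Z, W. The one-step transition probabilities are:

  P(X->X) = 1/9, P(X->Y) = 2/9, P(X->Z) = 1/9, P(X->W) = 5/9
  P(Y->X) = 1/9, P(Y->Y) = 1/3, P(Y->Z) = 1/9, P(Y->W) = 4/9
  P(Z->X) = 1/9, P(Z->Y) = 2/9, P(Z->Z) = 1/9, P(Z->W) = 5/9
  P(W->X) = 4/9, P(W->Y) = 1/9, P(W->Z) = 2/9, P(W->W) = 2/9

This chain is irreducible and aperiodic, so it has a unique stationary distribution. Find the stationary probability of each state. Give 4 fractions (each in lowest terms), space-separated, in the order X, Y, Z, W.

Answer: 11/45 1/5 7/45 2/5

Derivation:
The stationary distribution satisfies pi = pi * P, i.e.:
  pi_X = 1/9*pi_X + 1/9*pi_Y + 1/9*pi_Z + 4/9*pi_W
  pi_Y = 2/9*pi_X + 1/3*pi_Y + 2/9*pi_Z + 1/9*pi_W
  pi_Z = 1/9*pi_X + 1/9*pi_Y + 1/9*pi_Z + 2/9*pi_W
  pi_W = 5/9*pi_X + 4/9*pi_Y + 5/9*pi_Z + 2/9*pi_W
with normalization: pi_X + pi_Y + pi_Z + pi_W = 1.

Using the first 3 balance equations plus normalization, the linear system A*pi = b is:
  [-8/9, 1/9, 1/9, 4/9] . pi = 0
  [2/9, -2/3, 2/9, 1/9] . pi = 0
  [1/9, 1/9, -8/9, 2/9] . pi = 0
  [1, 1, 1, 1] . pi = 1

Solving yields:
  pi_X = 11/45
  pi_Y = 1/5
  pi_Z = 7/45
  pi_W = 2/5

Verification (pi * P):
  11/45*1/9 + 1/5*1/9 + 7/45*1/9 + 2/5*4/9 = 11/45 = pi_X  (ok)
  11/45*2/9 + 1/5*1/3 + 7/45*2/9 + 2/5*1/9 = 1/5 = pi_Y  (ok)
  11/45*1/9 + 1/5*1/9 + 7/45*1/9 + 2/5*2/9 = 7/45 = pi_Z  (ok)
  11/45*5/9 + 1/5*4/9 + 7/45*5/9 + 2/5*2/9 = 2/5 = pi_W  (ok)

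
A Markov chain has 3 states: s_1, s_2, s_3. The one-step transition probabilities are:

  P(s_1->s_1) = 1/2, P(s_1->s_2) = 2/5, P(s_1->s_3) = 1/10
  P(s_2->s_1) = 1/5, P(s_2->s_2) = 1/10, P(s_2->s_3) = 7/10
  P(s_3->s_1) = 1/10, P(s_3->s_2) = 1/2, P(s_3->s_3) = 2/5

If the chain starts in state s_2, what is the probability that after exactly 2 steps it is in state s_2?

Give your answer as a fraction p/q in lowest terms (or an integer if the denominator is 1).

Answer: 11/25

Derivation:
Computing P^2 by repeated multiplication:
P^1 =
  s_1: [1/2, 2/5, 1/10]
  s_2: [1/5, 1/10, 7/10]
  s_3: [1/10, 1/2, 2/5]
P^2 =
  s_1: [17/50, 29/100, 37/100]
  s_2: [19/100, 11/25, 37/100]
  s_3: [19/100, 29/100, 13/25]

(P^2)[s_2 -> s_2] = 11/25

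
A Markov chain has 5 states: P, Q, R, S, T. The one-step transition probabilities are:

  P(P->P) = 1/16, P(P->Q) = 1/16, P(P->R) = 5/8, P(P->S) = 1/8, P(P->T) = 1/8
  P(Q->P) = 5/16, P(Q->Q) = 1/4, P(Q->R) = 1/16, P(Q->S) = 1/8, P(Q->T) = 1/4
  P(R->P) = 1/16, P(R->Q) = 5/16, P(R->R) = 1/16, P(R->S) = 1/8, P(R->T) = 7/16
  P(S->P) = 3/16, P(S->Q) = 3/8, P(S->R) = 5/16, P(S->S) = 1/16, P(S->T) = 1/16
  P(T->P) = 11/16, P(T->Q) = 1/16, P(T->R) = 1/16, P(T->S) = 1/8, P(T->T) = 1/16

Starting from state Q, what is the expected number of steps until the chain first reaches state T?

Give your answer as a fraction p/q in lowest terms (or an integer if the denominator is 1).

Answer: 96832/23367

Derivation:
Let h_i = expected steps to first reach T from state i.
Boundary: h_T = 0.
First-step equations for the other states:
  h_P = 1 + 1/16*h_P + 1/16*h_Q + 5/8*h_R + 1/8*h_S + 1/8*h_T
  h_Q = 1 + 5/16*h_P + 1/4*h_Q + 1/16*h_R + 1/8*h_S + 1/4*h_T
  h_R = 1 + 1/16*h_P + 5/16*h_Q + 1/16*h_R + 1/8*h_S + 7/16*h_T
  h_S = 1 + 3/16*h_P + 3/8*h_Q + 5/16*h_R + 1/16*h_S + 1/16*h_T

Substituting h_T = 0 and rearranging gives the linear system (I - Q) h = 1:
  [15/16, -1/16, -5/8, -1/8] . (h_P, h_Q, h_R, h_S) = 1
  [-5/16, 3/4, -1/16, -1/8] . (h_P, h_Q, h_R, h_S) = 1
  [-1/16, -5/16, 15/16, -1/8] . (h_P, h_Q, h_R, h_S) = 1
  [-3/16, -3/8, -5/16, 15/16] . (h_P, h_Q, h_R, h_S) = 1

Solving yields:
  h_P = 98192/23367
  h_Q = 96832/23367
  h_R = 26112/7789
  h_S = 109408/23367

Starting state is Q, so the expected hitting time is h_Q = 96832/23367.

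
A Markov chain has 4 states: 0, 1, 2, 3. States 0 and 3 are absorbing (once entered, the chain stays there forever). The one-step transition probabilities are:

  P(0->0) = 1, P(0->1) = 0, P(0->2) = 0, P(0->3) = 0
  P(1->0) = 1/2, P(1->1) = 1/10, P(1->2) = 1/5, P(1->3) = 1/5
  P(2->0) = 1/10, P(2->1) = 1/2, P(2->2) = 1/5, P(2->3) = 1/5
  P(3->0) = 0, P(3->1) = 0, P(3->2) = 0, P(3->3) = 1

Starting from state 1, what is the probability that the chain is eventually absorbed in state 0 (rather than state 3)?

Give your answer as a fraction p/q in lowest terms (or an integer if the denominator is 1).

Let a_i = P(absorbed in 0 | start in state i).
Boundary conditions: a_0 = 1, a_3 = 0.
For each transient state i, a_i = sum_j P(i->j) * a_j:
  a_1 = 1/2*a_0 + 1/10*a_1 + 1/5*a_2 + 1/5*a_3
  a_2 = 1/10*a_0 + 1/2*a_1 + 1/5*a_2 + 1/5*a_3

Substituting a_0 = 1 and a_3 = 0, rearrange to (I - Q) a = r where r[i] = P(i -> 0):
  [9/10, -1/5] . (a_1, a_2) = 1/2
  [-1/2, 4/5] . (a_1, a_2) = 1/10

Solving yields:
  a_1 = 21/31
  a_2 = 17/31

Starting state is 1, so the absorption probability is a_1 = 21/31.

Answer: 21/31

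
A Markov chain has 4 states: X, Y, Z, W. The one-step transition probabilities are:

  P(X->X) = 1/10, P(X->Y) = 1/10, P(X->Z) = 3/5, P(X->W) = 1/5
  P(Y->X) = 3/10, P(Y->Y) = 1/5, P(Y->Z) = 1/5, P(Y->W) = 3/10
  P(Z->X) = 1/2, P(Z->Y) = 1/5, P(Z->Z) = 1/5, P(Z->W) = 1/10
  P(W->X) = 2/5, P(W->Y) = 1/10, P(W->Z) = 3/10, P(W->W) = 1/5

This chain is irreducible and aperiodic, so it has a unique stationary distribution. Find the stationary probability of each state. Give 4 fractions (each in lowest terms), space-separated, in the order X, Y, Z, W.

The stationary distribution satisfies pi = pi * P, i.e.:
  pi_X = 1/10*pi_X + 3/10*pi_Y + 1/2*pi_Z + 2/5*pi_W
  pi_Y = 1/10*pi_X + 1/5*pi_Y + 1/5*pi_Z + 1/10*pi_W
  pi_Z = 3/5*pi_X + 1/5*pi_Y + 1/5*pi_Z + 3/10*pi_W
  pi_W = 1/5*pi_X + 3/10*pi_Y + 1/10*pi_Z + 1/5*pi_W
with normalization: pi_X + pi_Y + pi_Z + pi_W = 1.

Using the first 3 balance equations plus normalization, the linear system A*pi = b is:
  [-9/10, 3/10, 1/2, 2/5] . pi = 0
  [1/10, -4/5, 1/5, 1/10] . pi = 0
  [3/5, 1/5, -4/5, 3/10] . pi = 0
  [1, 1, 1, 1] . pi = 1

Solving yields:
  pi_X = 103/319
  pi_Y = 191/1276
  pi_Z = 443/1276
  pi_W = 115/638

Verification (pi * P):
  103/319*1/10 + 191/1276*3/10 + 443/1276*1/2 + 115/638*2/5 = 103/319 = pi_X  (ok)
  103/319*1/10 + 191/1276*1/5 + 443/1276*1/5 + 115/638*1/10 = 191/1276 = pi_Y  (ok)
  103/319*3/5 + 191/1276*1/5 + 443/1276*1/5 + 115/638*3/10 = 443/1276 = pi_Z  (ok)
  103/319*1/5 + 191/1276*3/10 + 443/1276*1/10 + 115/638*1/5 = 115/638 = pi_W  (ok)

Answer: 103/319 191/1276 443/1276 115/638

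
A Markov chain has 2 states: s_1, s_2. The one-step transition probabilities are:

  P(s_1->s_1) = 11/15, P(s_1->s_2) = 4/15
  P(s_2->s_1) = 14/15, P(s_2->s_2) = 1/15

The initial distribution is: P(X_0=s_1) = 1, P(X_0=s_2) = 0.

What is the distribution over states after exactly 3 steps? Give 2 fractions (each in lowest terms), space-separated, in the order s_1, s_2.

Propagating the distribution step by step (d_{t+1} = d_t * P):
d_0 = (s_1=1, s_2=0)
  d_1[s_1] = 1*11/15 + 0*14/15 = 11/15
  d_1[s_2] = 1*4/15 + 0*1/15 = 4/15
d_1 = (s_1=11/15, s_2=4/15)
  d_2[s_1] = 11/15*11/15 + 4/15*14/15 = 59/75
  d_2[s_2] = 11/15*4/15 + 4/15*1/15 = 16/75
d_2 = (s_1=59/75, s_2=16/75)
  d_3[s_1] = 59/75*11/15 + 16/75*14/15 = 97/125
  d_3[s_2] = 59/75*4/15 + 16/75*1/15 = 28/125
d_3 = (s_1=97/125, s_2=28/125)

Answer: 97/125 28/125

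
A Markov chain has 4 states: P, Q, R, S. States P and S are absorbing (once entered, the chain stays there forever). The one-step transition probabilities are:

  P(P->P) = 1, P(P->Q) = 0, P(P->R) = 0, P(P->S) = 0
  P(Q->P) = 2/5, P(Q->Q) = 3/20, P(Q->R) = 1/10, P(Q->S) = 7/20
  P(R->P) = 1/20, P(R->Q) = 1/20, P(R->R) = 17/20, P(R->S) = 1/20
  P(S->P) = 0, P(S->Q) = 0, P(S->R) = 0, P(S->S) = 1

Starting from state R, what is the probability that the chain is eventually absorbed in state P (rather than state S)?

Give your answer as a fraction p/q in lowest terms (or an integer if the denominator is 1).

Answer: 25/49

Derivation:
Let a_i = P(absorbed in P | start in state i).
Boundary conditions: a_P = 1, a_S = 0.
For each transient state i, a_i = sum_j P(i->j) * a_j:
  a_Q = 2/5*a_P + 3/20*a_Q + 1/10*a_R + 7/20*a_S
  a_R = 1/20*a_P + 1/20*a_Q + 17/20*a_R + 1/20*a_S

Substituting a_P = 1 and a_S = 0, rearrange to (I - Q) a = r where r[i] = P(i -> P):
  [17/20, -1/10] . (a_Q, a_R) = 2/5
  [-1/20, 3/20] . (a_Q, a_R) = 1/20

Solving yields:
  a_Q = 26/49
  a_R = 25/49

Starting state is R, so the absorption probability is a_R = 25/49.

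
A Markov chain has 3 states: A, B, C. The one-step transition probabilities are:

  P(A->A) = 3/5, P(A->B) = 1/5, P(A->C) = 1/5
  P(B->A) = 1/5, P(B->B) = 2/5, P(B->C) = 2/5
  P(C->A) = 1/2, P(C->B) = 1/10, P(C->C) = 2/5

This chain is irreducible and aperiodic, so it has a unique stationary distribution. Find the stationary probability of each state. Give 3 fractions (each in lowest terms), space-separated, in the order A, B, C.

Answer: 16/33 7/33 10/33

Derivation:
The stationary distribution satisfies pi = pi * P, i.e.:
  pi_A = 3/5*pi_A + 1/5*pi_B + 1/2*pi_C
  pi_B = 1/5*pi_A + 2/5*pi_B + 1/10*pi_C
  pi_C = 1/5*pi_A + 2/5*pi_B + 2/5*pi_C
with normalization: pi_A + pi_B + pi_C = 1.

Using the first 2 balance equations plus normalization, the linear system A*pi = b is:
  [-2/5, 1/5, 1/2] . pi = 0
  [1/5, -3/5, 1/10] . pi = 0
  [1, 1, 1] . pi = 1

Solving yields:
  pi_A = 16/33
  pi_B = 7/33
  pi_C = 10/33

Verification (pi * P):
  16/33*3/5 + 7/33*1/5 + 10/33*1/2 = 16/33 = pi_A  (ok)
  16/33*1/5 + 7/33*2/5 + 10/33*1/10 = 7/33 = pi_B  (ok)
  16/33*1/5 + 7/33*2/5 + 10/33*2/5 = 10/33 = pi_C  (ok)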